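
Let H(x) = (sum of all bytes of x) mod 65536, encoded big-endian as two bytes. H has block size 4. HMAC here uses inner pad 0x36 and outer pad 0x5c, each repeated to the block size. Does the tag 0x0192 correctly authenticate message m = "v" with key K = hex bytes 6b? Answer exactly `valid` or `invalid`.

invalid

Key hex bytes 6b is 1 byte ≤ B = 4; zero-pad to 4 bytes: K' = 6b 00 00 00.
K' ⊕ ipad = 5d 36 36 36; K' ⊕ opad = 37 5c 5c 5c.
Inner hash: sum = 93+54+54+54+118 = 373 → 01 75.
Outer hash (recomputed tag): sum = 55+92+92+92+1+117 = 449 → 01 c1.
Recomputed tag = 01c1; claimed = 0192 → mismatch.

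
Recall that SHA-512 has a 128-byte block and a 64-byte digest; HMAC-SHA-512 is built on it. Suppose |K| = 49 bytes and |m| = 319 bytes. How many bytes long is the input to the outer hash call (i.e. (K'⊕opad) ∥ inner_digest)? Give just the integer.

Key is 49 ≤ 128 bytes, zero-padded: |K'| = 128.
Outer input = (K'⊕opad) ∥ H(inner) → 128 + 64 = 192 bytes.

192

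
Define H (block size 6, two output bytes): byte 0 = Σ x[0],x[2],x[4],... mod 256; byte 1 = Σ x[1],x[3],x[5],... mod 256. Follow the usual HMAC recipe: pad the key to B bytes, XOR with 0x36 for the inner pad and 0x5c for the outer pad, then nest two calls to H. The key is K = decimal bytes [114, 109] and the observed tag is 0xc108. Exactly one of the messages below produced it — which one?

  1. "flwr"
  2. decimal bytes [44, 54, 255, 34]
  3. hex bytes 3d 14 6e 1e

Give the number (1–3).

2

Key decimal bytes [114, 109] = 72 6d is 2 bytes ≤ B = 6; zero-pad to 6 bytes: K' = 72 6d 00 00 00 00.
K' ⊕ ipad = 44 5b 36 36 36 36; K' ⊕ opad = 2e 31 5c 5c 5c 5c.
m1: inner = H(44 5b 36 36 36 36 66 6c 77 72) = 8d a5; tag = H(2e 31 5c 5c 5c 5c 8d a5) = 738e
m2: inner = H(44 5b 36 36 36 36 2c 36 ff 22) = db 1f; tag = H(2e 31 5c 5c 5c 5c db 1f) = c108 ← matches
m3: inner = H(44 5b 36 36 36 36 3d 14 6e 1e) = 5b f9; tag = H(2e 31 5c 5c 5c 5c 5b f9) = 41e2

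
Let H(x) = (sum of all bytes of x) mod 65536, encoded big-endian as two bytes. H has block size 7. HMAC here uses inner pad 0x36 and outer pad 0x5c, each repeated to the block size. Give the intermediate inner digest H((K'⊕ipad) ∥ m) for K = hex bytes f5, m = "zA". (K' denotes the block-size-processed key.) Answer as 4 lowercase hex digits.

Key hex bytes f5 is 1 byte ≤ B = 7; zero-pad to 7 bytes: K' = f5 00 00 00 00 00 00.
K' ⊕ ipad = c3 36 36 36 36 36 36.
Inner input = c3 36 36 36 36 36 36 ∥ 7a 41.
Inner hash: sum = 195+54+54+54+54+54+54+122+65 = 706 → 02 c2.

02c2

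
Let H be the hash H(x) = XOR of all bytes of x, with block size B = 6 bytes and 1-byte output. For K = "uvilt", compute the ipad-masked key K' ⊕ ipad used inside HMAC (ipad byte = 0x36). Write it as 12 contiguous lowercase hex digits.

Key "uvilt" = 75 76 69 6c 74 is 5 bytes ≤ B = 6; zero-pad to 6 bytes: K' = 75 76 69 6c 74 00.
XOR each byte with 0x36: 75⊕36=43, 76⊕36=40, 69⊕36=5f, 6c⊕36=5a, 74⊕36=42, 00⊕36=36.

43405f5a4236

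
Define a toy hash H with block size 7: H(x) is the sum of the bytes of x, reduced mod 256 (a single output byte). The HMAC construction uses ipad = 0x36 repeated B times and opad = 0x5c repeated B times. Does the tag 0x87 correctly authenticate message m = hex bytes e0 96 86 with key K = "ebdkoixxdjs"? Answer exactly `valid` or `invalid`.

invalid

Key "ebdkoixxdjs" = 65 62 64 6b 6f 69 78 78 64 6a 73 is 11 bytes > B = 7, so hash it first: H(key) = 9f, then zero-pad to 7 bytes: K' = 9f 00 00 00 00 00 00.
K' ⊕ ipad = a9 36 36 36 36 36 36; K' ⊕ opad = c3 5c 5c 5c 5c 5c 5c.
Inner hash: sum = 169+54+54+54+54+54+54+224+150+134 = 1001; mod 256 = 233 → e9.
Outer hash (recomputed tag): sum = 195+92+92+92+92+92+92+233 = 980; mod 256 = 212 → d4.
Recomputed tag = d4; claimed = 87 → mismatch.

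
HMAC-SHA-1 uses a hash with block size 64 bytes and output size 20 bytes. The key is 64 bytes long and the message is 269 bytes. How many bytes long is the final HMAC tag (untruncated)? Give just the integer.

20

The tag is one SHA-1 digest: 20 bytes.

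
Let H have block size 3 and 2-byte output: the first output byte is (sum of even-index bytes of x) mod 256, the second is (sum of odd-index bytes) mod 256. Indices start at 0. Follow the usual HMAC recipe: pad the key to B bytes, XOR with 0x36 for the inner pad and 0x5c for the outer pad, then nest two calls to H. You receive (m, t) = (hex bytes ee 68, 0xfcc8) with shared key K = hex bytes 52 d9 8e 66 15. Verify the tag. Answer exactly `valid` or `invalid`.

invalid

Key hex bytes 52 d9 8e 66 15 is 5 bytes > B = 3, so hash it first: H(key) = f5 3f, then zero-pad to 3 bytes: K' = f5 3f 00.
K' ⊕ ipad = c3 09 36; K' ⊕ opad = a9 63 5c.
Inner hash: even-index sum = 353 mod 256 = 97; odd-index sum = 247 mod 256 = 247 → 61 f7.
Outer hash (recomputed tag): even-index sum = 508 mod 256 = 252; odd-index sum = 196 mod 256 = 196 → fc c4.
Recomputed tag = fcc4; claimed = fcc8 → mismatch.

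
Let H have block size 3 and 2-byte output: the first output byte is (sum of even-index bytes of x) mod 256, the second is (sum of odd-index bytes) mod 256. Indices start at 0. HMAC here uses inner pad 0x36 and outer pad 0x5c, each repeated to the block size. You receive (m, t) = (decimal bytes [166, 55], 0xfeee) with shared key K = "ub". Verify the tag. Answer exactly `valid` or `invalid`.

Key "ub" = 75 62 is 2 bytes ≤ B = 3; zero-pad to 3 bytes: K' = 75 62 00.
K' ⊕ ipad = 43 54 36; K' ⊕ opad = 29 3e 5c.
Inner hash: even-index sum = 176 mod 256 = 176; odd-index sum = 250 mod 256 = 250 → b0 fa.
Outer hash (recomputed tag): even-index sum = 383 mod 256 = 127; odd-index sum = 238 mod 256 = 238 → 7f ee.
Recomputed tag = 7fee; claimed = feee → mismatch.

invalid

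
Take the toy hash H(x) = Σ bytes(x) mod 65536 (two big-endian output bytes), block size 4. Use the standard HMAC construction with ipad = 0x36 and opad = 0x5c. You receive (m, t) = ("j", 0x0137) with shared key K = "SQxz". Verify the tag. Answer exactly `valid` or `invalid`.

Key "SQxz" = 53 51 78 7a is exactly B = 4 bytes: K' = 53 51 78 7a.
K' ⊕ ipad = 65 67 4e 4c; K' ⊕ opad = 0f 0d 24 26.
Inner hash: sum = 101+103+78+76+106 = 464 → 01 d0.
Outer hash (recomputed tag): sum = 15+13+36+38+1+208 = 311 → 01 37.
Recomputed tag = 0137; claimed = 0137 → match.

valid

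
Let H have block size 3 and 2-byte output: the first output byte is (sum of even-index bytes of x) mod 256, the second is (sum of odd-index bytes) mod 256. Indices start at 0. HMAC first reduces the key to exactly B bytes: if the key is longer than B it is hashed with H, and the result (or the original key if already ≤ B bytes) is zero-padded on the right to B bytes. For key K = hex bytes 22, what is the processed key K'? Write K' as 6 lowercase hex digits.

Key hex bytes 22 is 1 byte ≤ B = 3; zero-pad to 3 bytes: K' = 22 00 00.

220000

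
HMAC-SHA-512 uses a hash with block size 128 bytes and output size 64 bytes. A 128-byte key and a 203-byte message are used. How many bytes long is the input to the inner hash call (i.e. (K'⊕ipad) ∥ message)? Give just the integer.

331

Key is 128 ≤ 128 bytes, zero-padded: |K'| = 128.
Inner input = (K'⊕ipad) ∥ m → 128 + 203 = 331 bytes.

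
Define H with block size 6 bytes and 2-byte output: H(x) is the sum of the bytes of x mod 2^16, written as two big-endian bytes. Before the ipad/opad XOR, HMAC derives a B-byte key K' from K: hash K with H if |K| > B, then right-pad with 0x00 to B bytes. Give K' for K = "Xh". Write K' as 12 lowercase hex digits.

Key "Xh" = 58 68 is 2 bytes ≤ B = 6; zero-pad to 6 bytes: K' = 58 68 00 00 00 00.

586800000000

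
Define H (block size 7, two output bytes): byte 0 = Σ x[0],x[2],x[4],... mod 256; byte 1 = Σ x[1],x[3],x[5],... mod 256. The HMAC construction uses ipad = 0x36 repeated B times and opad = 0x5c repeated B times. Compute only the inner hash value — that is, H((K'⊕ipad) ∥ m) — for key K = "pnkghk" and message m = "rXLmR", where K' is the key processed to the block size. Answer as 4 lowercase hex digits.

Key "pnkghk" = 70 6e 6b 67 68 6b is 6 bytes ≤ B = 7; zero-pad to 7 bytes: K' = 70 6e 6b 67 68 6b 00.
K' ⊕ ipad = 46 58 5d 51 5e 5d 36.
Inner input = 46 58 5d 51 5e 5d 36 ∥ 72 58 4c 6d 52.
Inner hash: even-index sum = 508 mod 256 = 252; odd-index sum = 534 mod 256 = 22 → fc 16.

fc16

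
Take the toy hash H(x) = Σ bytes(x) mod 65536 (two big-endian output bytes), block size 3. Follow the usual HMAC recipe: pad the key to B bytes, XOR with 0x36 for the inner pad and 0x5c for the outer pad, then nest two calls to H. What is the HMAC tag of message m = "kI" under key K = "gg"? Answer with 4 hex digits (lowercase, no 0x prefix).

Key "gg" = 67 67 is 2 bytes ≤ B = 3; zero-pad to 3 bytes: K' = 67 67 00.
K' ⊕ ipad = 51 51 36.  K' ⊕ opad = 3b 3b 5c.
Inner input = (K'⊕ipad) ∥ m = 51 51 36 ∥ 6b 49.
Inner hash: sum = 81+81+54+107+73 = 396 → 01 8c.
Outer input = (K'⊕opad) ∥ inner = 3b 3b 5c ∥ 01 8c.
Outer hash (tag): sum = 59+59+92+1+140 = 351 → 01 5f.

015f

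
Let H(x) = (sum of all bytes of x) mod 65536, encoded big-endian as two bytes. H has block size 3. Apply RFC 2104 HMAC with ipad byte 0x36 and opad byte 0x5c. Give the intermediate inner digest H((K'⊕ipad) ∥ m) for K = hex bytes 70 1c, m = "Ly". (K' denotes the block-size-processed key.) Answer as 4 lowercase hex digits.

Key hex bytes 70 1c is 2 bytes ≤ B = 3; zero-pad to 3 bytes: K' = 70 1c 00.
K' ⊕ ipad = 46 2a 36.
Inner input = 46 2a 36 ∥ 4c 79.
Inner hash: sum = 70+42+54+76+121 = 363 → 01 6b.

016b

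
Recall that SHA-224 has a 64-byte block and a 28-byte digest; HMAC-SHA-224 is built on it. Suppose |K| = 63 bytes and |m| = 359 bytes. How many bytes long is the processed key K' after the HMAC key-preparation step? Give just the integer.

Key is 63 ≤ 64 bytes, zero-padded: |K'| = 64.

64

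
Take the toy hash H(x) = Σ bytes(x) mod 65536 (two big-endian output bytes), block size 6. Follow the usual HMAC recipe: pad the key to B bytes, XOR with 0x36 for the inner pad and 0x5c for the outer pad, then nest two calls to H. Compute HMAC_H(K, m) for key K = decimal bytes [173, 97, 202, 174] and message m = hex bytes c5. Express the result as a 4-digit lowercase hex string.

Key decimal bytes [173, 97, 202, 174] = ad 61 ca ae is 4 bytes ≤ B = 6; zero-pad to 6 bytes: K' = ad 61 ca ae 00 00.
K' ⊕ ipad = 9b 57 fc 98 36 36.  K' ⊕ opad = f1 3d 96 f2 5c 5c.
Inner input = (K'⊕ipad) ∥ m = 9b 57 fc 98 36 36 ∥ c5.
Inner hash: sum = 155+87+252+152+54+54+197 = 951 → 03 b7.
Outer input = (K'⊕opad) ∥ inner = f1 3d 96 f2 5c 5c ∥ 03 b7.
Outer hash (tag): sum = 241+61+150+242+92+92+3+183 = 1064 → 04 28.

0428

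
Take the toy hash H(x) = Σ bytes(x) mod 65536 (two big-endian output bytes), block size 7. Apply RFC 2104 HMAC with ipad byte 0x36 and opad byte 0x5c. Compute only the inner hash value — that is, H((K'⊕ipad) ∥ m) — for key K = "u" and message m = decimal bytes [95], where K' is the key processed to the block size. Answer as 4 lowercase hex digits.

01e6

Key "u" = 75 is 1 byte ≤ B = 7; zero-pad to 7 bytes: K' = 75 00 00 00 00 00 00.
K' ⊕ ipad = 43 36 36 36 36 36 36.
Inner input = 43 36 36 36 36 36 36 ∥ 5f.
Inner hash: sum = 67+54+54+54+54+54+54+95 = 486 → 01 e6.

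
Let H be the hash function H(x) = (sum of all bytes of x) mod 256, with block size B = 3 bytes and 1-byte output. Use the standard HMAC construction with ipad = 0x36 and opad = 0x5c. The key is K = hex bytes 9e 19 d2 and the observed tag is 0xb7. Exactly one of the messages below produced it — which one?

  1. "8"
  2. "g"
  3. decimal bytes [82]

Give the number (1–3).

2

Key hex bytes 9e 19 d2 is exactly B = 3 bytes: K' = 9e 19 d2.
K' ⊕ ipad = a8 2f e4; K' ⊕ opad = c2 45 8e.
m1: inner = H(a8 2f e4 38) = f3; tag = H(c2 45 8e f3) = 88
m2: inner = H(a8 2f e4 67) = 22; tag = H(c2 45 8e 22) = b7 ← matches
m3: inner = H(a8 2f e4 52) = 0d; tag = H(c2 45 8e 0d) = a2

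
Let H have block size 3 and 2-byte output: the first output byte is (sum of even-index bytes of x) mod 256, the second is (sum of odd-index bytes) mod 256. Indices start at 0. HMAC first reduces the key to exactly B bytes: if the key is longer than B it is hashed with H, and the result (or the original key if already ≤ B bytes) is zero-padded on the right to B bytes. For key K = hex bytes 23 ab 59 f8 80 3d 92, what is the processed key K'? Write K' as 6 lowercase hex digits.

8ee000

|K| = 7 > B = 3, so first hash the key.
H(K): even-index sum = 398 mod 256 = 142; odd-index sum = 480 mod 256 = 224 → 8e e0.
Zero-pad H(K) = 8e e0 to 3 bytes: K' = 8e e0 00.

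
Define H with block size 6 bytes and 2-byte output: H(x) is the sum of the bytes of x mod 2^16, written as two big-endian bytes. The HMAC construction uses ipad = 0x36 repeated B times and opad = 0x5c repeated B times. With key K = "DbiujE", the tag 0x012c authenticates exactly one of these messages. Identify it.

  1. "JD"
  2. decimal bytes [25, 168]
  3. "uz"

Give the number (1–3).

3

Key "DbiujE" = 44 62 69 75 6a 45 is exactly B = 6 bytes: K' = 44 62 69 75 6a 45.
K' ⊕ ipad = 72 54 5f 43 5c 73; K' ⊕ opad = 18 3e 35 29 36 19.
m1: inner = H(72 54 5f 43 5c 73 4a 44) = 02 c5; tag = H(18 3e 35 29 36 19 02 c5) = 01ca
m2: inner = H(72 54 5f 43 5c 73 19 a8) = 02 f8; tag = H(18 3e 35 29 36 19 02 f8) = 01fd
m3: inner = H(72 54 5f 43 5c 73 75 7a) = 03 26; tag = H(18 3e 35 29 36 19 03 26) = 012c ← matches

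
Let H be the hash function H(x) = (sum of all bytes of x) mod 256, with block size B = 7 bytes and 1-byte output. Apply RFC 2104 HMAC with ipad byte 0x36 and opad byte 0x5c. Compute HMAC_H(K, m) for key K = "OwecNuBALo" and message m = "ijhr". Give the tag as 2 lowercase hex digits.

a5

Key "OwecNuBALo" = 4f 77 65 63 4e 75 42 41 4c 6f is 10 bytes > B = 7, so hash it first: H(key) = 8f, then zero-pad to 7 bytes: K' = 8f 00 00 00 00 00 00.
K' ⊕ ipad = b9 36 36 36 36 36 36.  K' ⊕ opad = d3 5c 5c 5c 5c 5c 5c.
Inner input = (K'⊕ipad) ∥ m = b9 36 36 36 36 36 36 ∥ 69 6a 68 72.
Inner hash: sum = 185+54+54+54+54+54+54+105+106+104+114 = 938; mod 256 = 170 → aa.
Outer input = (K'⊕opad) ∥ inner = d3 5c 5c 5c 5c 5c 5c ∥ aa.
Outer hash (tag): sum = 211+92+92+92+92+92+92+170 = 933; mod 256 = 165 → a5.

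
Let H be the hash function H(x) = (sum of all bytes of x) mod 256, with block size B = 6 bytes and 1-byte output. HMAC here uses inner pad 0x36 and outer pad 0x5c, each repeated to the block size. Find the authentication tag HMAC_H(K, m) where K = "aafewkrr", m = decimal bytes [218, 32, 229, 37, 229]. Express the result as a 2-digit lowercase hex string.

Key "aafewkrr" = 61 61 66 65 77 6b 72 72 is 8 bytes > B = 6, so hash it first: H(key) = 53, then zero-pad to 6 bytes: K' = 53 00 00 00 00 00.
K' ⊕ ipad = 65 36 36 36 36 36.  K' ⊕ opad = 0f 5c 5c 5c 5c 5c.
Inner input = (K'⊕ipad) ∥ m = 65 36 36 36 36 36 ∥ da 20 e5 25 e5.
Inner hash: sum = 101+54+54+54+54+54+218+32+229+37+229 = 1116; mod 256 = 92 → 5c.
Outer input = (K'⊕opad) ∥ inner = 0f 5c 5c 5c 5c 5c ∥ 5c.
Outer hash (tag): sum = 15+92+92+92+92+92+92 = 567; mod 256 = 55 → 37.

37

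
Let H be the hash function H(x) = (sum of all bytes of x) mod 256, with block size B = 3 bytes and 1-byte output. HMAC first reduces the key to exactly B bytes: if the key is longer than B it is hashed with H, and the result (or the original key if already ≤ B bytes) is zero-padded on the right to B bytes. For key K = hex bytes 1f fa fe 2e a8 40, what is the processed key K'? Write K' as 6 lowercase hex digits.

|K| = 6 > B = 3, so first hash the key.
H(K): sum = 31+250+254+46+168+64 = 813; mod 256 = 45 → 2d.
Zero-pad H(K) = 2d to 3 bytes: K' = 2d 00 00.

2d0000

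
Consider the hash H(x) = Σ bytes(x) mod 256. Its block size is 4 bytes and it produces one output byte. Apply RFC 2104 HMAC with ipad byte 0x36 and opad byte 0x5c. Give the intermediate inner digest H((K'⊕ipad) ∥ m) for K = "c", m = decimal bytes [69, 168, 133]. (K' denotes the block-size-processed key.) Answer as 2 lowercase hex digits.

Key "c" = 63 is 1 byte ≤ B = 4; zero-pad to 4 bytes: K' = 63 00 00 00.
K' ⊕ ipad = 55 36 36 36.
Inner input = 55 36 36 36 ∥ 45 a8 85.
Inner hash: sum = 85+54+54+54+69+168+133 = 617; mod 256 = 105 → 69.

69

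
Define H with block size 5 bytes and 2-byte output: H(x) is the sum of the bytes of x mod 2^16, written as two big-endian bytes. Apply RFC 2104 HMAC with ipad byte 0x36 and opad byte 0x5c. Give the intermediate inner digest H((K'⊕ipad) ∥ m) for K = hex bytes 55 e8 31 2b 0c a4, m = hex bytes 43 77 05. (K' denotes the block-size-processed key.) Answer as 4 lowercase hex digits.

Key hex bytes 55 e8 31 2b 0c a4 is 6 bytes > B = 5, so hash it first: H(key) = 02 49, then zero-pad to 5 bytes: K' = 02 49 00 00 00.
K' ⊕ ipad = 34 7f 36 36 36.
Inner input = 34 7f 36 36 36 ∥ 43 77 05.
Inner hash: sum = 52+127+54+54+54+67+119+5 = 532 → 02 14.

0214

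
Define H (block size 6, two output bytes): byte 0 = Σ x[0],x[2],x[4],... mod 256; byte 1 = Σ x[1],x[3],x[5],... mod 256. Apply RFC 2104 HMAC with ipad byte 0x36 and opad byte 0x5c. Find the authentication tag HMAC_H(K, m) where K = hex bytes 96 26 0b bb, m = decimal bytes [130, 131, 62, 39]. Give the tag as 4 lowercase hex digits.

Key hex bytes 96 26 0b bb is 4 bytes ≤ B = 6; zero-pad to 6 bytes: K' = 96 26 0b bb 00 00.
K' ⊕ ipad = a0 10 3d 8d 36 36.  K' ⊕ opad = ca 7a 57 e7 5c 5c.
Inner input = (K'⊕ipad) ∥ m = a0 10 3d 8d 36 36 ∥ 82 83 3e 27.
Inner hash: even-index sum = 467 mod 256 = 211; odd-index sum = 381 mod 256 = 125 → d3 7d.
Outer input = (K'⊕opad) ∥ inner = ca 7a 57 e7 5c 5c ∥ d3 7d.
Outer hash (tag): even-index sum = 592 mod 256 = 80; odd-index sum = 570 mod 256 = 58 → 50 3a.

503a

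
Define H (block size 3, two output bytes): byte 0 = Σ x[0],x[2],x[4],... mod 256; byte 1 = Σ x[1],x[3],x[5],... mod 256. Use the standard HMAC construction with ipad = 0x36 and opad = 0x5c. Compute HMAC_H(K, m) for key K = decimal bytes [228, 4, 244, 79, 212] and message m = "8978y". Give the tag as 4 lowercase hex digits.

Key decimal bytes [228, 4, 244, 79, 212] = e4 04 f4 4f d4 is 5 bytes > B = 3, so hash it first: H(key) = ac 53, then zero-pad to 3 bytes: K' = ac 53 00.
K' ⊕ ipad = 9a 65 36.  K' ⊕ opad = f0 0f 5c.
Inner input = (K'⊕ipad) ∥ m = 9a 65 36 ∥ 38 39 37 38 79.
Inner hash: even-index sum = 321 mod 256 = 65; odd-index sum = 333 mod 256 = 77 → 41 4d.
Outer input = (K'⊕opad) ∥ inner = f0 0f 5c ∥ 41 4d.
Outer hash (tag): even-index sum = 409 mod 256 = 153; odd-index sum = 80 mod 256 = 80 → 99 50.

9950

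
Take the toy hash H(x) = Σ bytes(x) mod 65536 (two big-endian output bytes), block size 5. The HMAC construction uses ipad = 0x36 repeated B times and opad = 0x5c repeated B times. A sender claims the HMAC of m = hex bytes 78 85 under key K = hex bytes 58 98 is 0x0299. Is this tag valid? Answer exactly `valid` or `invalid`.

valid

Key hex bytes 58 98 is 2 bytes ≤ B = 5; zero-pad to 5 bytes: K' = 58 98 00 00 00.
K' ⊕ ipad = 6e ae 36 36 36; K' ⊕ opad = 04 c4 5c 5c 5c.
Inner hash: sum = 110+174+54+54+54+120+133 = 699 → 02 bb.
Outer hash (recomputed tag): sum = 4+196+92+92+92+2+187 = 665 → 02 99.
Recomputed tag = 0299; claimed = 0299 → match.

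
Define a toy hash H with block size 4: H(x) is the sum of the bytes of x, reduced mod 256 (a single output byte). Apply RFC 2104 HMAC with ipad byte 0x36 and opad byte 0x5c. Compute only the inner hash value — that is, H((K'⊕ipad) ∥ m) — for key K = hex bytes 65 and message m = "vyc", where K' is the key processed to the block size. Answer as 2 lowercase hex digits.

Key hex bytes 65 is 1 byte ≤ B = 4; zero-pad to 4 bytes: K' = 65 00 00 00.
K' ⊕ ipad = 53 36 36 36.
Inner input = 53 36 36 36 ∥ 76 79 63.
Inner hash: sum = 83+54+54+54+118+121+99 = 583; mod 256 = 71 → 47.

47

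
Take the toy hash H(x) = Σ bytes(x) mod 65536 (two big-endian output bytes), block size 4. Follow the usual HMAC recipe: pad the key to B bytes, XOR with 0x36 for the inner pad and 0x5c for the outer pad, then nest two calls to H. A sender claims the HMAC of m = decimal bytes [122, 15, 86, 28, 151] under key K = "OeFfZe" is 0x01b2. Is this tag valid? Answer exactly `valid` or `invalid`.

invalid

Key "OeFfZe" = 4f 65 46 66 5a 65 is 6 bytes > B = 4, so hash it first: H(key) = 02 1f, then zero-pad to 4 bytes: K' = 02 1f 00 00.
K' ⊕ ipad = 34 29 36 36; K' ⊕ opad = 5e 43 5c 5c.
Inner hash: sum = 52+41+54+54+122+15+86+28+151 = 603 → 02 5b.
Outer hash (recomputed tag): sum = 94+67+92+92+2+91 = 438 → 01 b6.
Recomputed tag = 01b6; claimed = 01b2 → mismatch.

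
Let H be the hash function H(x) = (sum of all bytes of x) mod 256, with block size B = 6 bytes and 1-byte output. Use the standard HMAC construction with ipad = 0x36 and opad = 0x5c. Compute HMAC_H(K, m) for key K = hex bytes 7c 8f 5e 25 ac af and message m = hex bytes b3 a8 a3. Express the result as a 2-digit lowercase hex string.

00

Key hex bytes 7c 8f 5e 25 ac af is exactly B = 6 bytes: K' = 7c 8f 5e 25 ac af.
K' ⊕ ipad = 4a b9 68 13 9a 99.  K' ⊕ opad = 20 d3 02 79 f0 f3.
Inner input = (K'⊕ipad) ∥ m = 4a b9 68 13 9a 99 ∥ b3 a8 a3.
Inner hash: sum = 74+185+104+19+154+153+179+168+163 = 1199; mod 256 = 175 → af.
Outer input = (K'⊕opad) ∥ inner = 20 d3 02 79 f0 f3 ∥ af.
Outer hash (tag): sum = 32+211+2+121+240+243+175 = 1024; mod 256 = 0 → 00.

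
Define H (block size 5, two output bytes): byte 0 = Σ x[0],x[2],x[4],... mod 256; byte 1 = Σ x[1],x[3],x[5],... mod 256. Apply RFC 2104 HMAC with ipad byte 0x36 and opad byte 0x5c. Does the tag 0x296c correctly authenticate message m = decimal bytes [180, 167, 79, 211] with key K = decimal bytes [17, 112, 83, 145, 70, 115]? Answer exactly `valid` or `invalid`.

invalid

Key decimal bytes [17, 112, 83, 145, 70, 115] = 11 70 53 91 46 73 is 6 bytes > B = 5, so hash it first: H(key) = aa 74, then zero-pad to 5 bytes: K' = aa 74 00 00 00.
K' ⊕ ipad = 9c 42 36 36 36; K' ⊕ opad = f6 28 5c 5c 5c.
Inner hash: even-index sum = 642 mod 256 = 130; odd-index sum = 379 mod 256 = 123 → 82 7b.
Outer hash (recomputed tag): even-index sum = 553 mod 256 = 41; odd-index sum = 262 mod 256 = 6 → 29 06.
Recomputed tag = 2906; claimed = 296c → mismatch.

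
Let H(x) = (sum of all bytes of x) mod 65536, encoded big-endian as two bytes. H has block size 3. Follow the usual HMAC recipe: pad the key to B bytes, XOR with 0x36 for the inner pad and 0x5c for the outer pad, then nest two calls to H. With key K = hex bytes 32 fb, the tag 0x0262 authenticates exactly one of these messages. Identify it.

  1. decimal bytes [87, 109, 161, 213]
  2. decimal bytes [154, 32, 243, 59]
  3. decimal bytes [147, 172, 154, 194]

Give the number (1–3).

2

Key hex bytes 32 fb is 2 bytes ≤ B = 3; zero-pad to 3 bytes: K' = 32 fb 00.
K' ⊕ ipad = 04 cd 36; K' ⊕ opad = 6e a7 5c.
m1: inner = H(04 cd 36 57 6d a1 d5) = 03 41; tag = H(6e a7 5c 03 41) = 01b5
m2: inner = H(04 cd 36 9a 20 f3 3b) = 02 ef; tag = H(6e a7 5c 02 ef) = 0262 ← matches
m3: inner = H(04 cd 36 93 ac 9a c2) = 03 a2; tag = H(6e a7 5c 03 a2) = 0216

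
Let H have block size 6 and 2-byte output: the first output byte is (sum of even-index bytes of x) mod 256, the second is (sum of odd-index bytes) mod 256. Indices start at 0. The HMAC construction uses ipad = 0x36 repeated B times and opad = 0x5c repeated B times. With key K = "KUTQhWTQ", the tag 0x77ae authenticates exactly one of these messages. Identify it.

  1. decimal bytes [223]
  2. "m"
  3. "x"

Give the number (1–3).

Key "KUTQhWTQ" = 4b 55 54 51 68 57 54 51 is 8 bytes > B = 6, so hash it first: H(key) = 5b 4e, then zero-pad to 6 bytes: K' = 5b 4e 00 00 00 00.
K' ⊕ ipad = 6d 78 36 36 36 36; K' ⊕ opad = 07 12 5c 5c 5c 5c.
m1: inner = H(6d 78 36 36 36 36 df) = b8 e4; tag = H(07 12 5c 5c 5c 5c b8 e4) = 77ae ← matches
m2: inner = H(6d 78 36 36 36 36 6d) = 46 e4; tag = H(07 12 5c 5c 5c 5c 46 e4) = 05ae
m3: inner = H(6d 78 36 36 36 36 78) = 51 e4; tag = H(07 12 5c 5c 5c 5c 51 e4) = 10ae

1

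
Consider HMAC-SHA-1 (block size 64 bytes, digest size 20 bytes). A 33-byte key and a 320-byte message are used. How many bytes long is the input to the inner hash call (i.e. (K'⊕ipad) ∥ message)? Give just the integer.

Key is 33 ≤ 64 bytes, zero-padded: |K'| = 64.
Inner input = (K'⊕ipad) ∥ m → 64 + 320 = 384 bytes.

384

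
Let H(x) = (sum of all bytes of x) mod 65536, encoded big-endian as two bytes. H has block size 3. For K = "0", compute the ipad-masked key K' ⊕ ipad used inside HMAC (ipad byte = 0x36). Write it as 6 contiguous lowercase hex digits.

Key "0" = 30 is 1 byte ≤ B = 3; zero-pad to 3 bytes: K' = 30 00 00.
XOR each byte with 0x36: 30⊕36=06, 00⊕36=36, 00⊕36=36.

063636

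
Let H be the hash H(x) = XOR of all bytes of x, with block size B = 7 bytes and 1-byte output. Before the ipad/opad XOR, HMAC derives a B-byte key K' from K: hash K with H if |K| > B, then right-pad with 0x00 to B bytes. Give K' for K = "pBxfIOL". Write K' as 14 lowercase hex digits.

70427866494f4c

Key "pBxfIOL" = 70 42 78 66 49 4f 4c is exactly B = 7 bytes: K' = 70 42 78 66 49 4f 4c.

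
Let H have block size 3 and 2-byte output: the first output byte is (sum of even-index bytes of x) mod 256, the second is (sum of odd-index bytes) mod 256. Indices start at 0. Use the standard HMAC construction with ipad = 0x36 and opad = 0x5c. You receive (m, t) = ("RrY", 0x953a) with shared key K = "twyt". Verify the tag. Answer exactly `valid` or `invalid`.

Key "twyt" = 74 77 79 74 is 4 bytes > B = 3, so hash it first: H(key) = ed eb, then zero-pad to 3 bytes: K' = ed eb 00.
K' ⊕ ipad = db dd 36; K' ⊕ opad = b1 b7 5c.
Inner hash: even-index sum = 387 mod 256 = 131; odd-index sum = 392 mod 256 = 136 → 83 88.
Outer hash (recomputed tag): even-index sum = 405 mod 256 = 149; odd-index sum = 314 mod 256 = 58 → 95 3a.
Recomputed tag = 953a; claimed = 953a → match.

valid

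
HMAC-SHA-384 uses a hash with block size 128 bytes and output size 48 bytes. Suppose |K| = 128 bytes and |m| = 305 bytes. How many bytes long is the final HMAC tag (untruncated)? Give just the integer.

48

The tag is one SHA-384 digest: 48 bytes.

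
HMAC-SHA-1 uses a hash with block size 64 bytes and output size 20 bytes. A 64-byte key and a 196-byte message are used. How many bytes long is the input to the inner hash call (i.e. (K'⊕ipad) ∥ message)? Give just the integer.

Key is 64 ≤ 64 bytes, zero-padded: |K'| = 64.
Inner input = (K'⊕ipad) ∥ m → 64 + 196 = 260 bytes.

260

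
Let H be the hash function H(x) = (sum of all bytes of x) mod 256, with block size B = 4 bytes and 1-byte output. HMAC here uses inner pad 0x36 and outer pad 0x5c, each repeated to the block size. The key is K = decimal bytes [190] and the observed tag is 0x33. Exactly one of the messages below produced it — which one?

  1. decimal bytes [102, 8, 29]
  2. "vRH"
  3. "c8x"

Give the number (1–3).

Key decimal bytes [190] = be is 1 byte ≤ B = 4; zero-pad to 4 bytes: K' = be 00 00 00.
K' ⊕ ipad = 88 36 36 36; K' ⊕ opad = e2 5c 5c 5c.
m1: inner = H(88 36 36 36 66 08 1d) = b5; tag = H(e2 5c 5c 5c b5) = ab
m2: inner = H(88 36 36 36 76 52 48) = 3a; tag = H(e2 5c 5c 5c 3a) = 30
m3: inner = H(88 36 36 36 63 38 78) = 3d; tag = H(e2 5c 5c 5c 3d) = 33 ← matches

3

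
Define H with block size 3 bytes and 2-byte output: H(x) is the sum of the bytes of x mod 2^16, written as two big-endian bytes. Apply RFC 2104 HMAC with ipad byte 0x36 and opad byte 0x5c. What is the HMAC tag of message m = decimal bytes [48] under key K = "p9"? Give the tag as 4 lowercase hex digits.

Key "p9" = 70 39 is 2 bytes ≤ B = 3; zero-pad to 3 bytes: K' = 70 39 00.
K' ⊕ ipad = 46 0f 36.  K' ⊕ opad = 2c 65 5c.
Inner input = (K'⊕ipad) ∥ m = 46 0f 36 ∥ 30.
Inner hash: sum = 70+15+54+48 = 187 → 00 bb.
Outer input = (K'⊕opad) ∥ inner = 2c 65 5c ∥ 00 bb.
Outer hash (tag): sum = 44+101+92+0+187 = 424 → 01 a8.

01a8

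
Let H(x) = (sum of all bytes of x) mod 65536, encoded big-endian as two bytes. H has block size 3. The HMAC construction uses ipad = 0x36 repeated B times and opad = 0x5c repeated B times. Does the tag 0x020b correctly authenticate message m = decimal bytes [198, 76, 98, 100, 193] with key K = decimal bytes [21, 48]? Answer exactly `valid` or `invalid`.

Key decimal bytes [21, 48] = 15 30 is 2 bytes ≤ B = 3; zero-pad to 3 bytes: K' = 15 30 00.
K' ⊕ ipad = 23 06 36; K' ⊕ opad = 49 6c 5c.
Inner hash: sum = 35+6+54+198+76+98+100+193 = 760 → 02 f8.
Outer hash (recomputed tag): sum = 73+108+92+2+248 = 523 → 02 0b.
Recomputed tag = 020b; claimed = 020b → match.

valid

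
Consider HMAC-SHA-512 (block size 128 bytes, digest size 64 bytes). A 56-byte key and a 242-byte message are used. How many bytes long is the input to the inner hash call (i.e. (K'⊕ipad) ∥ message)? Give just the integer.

370

Key is 56 ≤ 128 bytes, zero-padded: |K'| = 128.
Inner input = (K'⊕ipad) ∥ m → 128 + 242 = 370 bytes.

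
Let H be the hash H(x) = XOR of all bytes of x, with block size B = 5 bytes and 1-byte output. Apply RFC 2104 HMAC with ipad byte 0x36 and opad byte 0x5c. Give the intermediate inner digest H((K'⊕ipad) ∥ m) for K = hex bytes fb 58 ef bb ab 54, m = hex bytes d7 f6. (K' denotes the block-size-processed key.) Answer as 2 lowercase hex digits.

1f

Key hex bytes fb 58 ef bb ab 54 is 6 bytes > B = 5, so hash it first: H(key) = 08, then zero-pad to 5 bytes: K' = 08 00 00 00 00.
K' ⊕ ipad = 3e 36 36 36 36.
Inner input = 3e 36 36 36 36 ∥ d7 f6.
Inner hash: XOR 3e⊕36⊕36⊕36⊕36⊕d7⊕f6 = 1f.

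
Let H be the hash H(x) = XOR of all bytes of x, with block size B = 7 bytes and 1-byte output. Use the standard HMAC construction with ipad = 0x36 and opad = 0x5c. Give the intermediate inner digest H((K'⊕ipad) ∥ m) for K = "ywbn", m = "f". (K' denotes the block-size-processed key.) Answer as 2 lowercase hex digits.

Key "ywbn" = 79 77 62 6e is 4 bytes ≤ B = 7; zero-pad to 7 bytes: K' = 79 77 62 6e 00 00 00.
K' ⊕ ipad = 4f 41 54 58 36 36 36.
Inner input = 4f 41 54 58 36 36 36 ∥ 66.
Inner hash: XOR 4f⊕41⊕54⊕58⊕36⊕36⊕36⊕66 = 52.

52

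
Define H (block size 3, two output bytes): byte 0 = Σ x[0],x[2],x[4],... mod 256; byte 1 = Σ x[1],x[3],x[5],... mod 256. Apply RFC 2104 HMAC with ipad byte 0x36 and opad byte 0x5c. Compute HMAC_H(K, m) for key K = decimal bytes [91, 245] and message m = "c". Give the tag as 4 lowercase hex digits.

894c

Key decimal bytes [91, 245] = 5b f5 is 2 bytes ≤ B = 3; zero-pad to 3 bytes: K' = 5b f5 00.
K' ⊕ ipad = 6d c3 36.  K' ⊕ opad = 07 a9 5c.
Inner input = (K'⊕ipad) ∥ m = 6d c3 36 ∥ 63.
Inner hash: even-index sum = 163 mod 256 = 163; odd-index sum = 294 mod 256 = 38 → a3 26.
Outer input = (K'⊕opad) ∥ inner = 07 a9 5c ∥ a3 26.
Outer hash (tag): even-index sum = 137 mod 256 = 137; odd-index sum = 332 mod 256 = 76 → 89 4c.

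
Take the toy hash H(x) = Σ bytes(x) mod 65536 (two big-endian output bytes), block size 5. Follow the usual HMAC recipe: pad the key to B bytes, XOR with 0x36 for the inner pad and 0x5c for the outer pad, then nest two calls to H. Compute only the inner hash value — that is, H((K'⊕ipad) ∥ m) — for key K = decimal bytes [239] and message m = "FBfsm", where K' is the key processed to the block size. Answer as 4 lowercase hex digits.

Key decimal bytes [239] = ef is 1 byte ≤ B = 5; zero-pad to 5 bytes: K' = ef 00 00 00 00.
K' ⊕ ipad = d9 36 36 36 36.
Inner input = d9 36 36 36 36 ∥ 46 42 66 73 6d.
Inner hash: sum = 217+54+54+54+54+70+66+102+115+109 = 895 → 03 7f.

037f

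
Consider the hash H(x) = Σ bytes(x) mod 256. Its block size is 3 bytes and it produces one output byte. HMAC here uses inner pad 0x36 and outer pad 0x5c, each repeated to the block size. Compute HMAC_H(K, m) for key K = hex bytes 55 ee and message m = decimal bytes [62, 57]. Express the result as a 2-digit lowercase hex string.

ff

Key hex bytes 55 ee is 2 bytes ≤ B = 3; zero-pad to 3 bytes: K' = 55 ee 00.
K' ⊕ ipad = 63 d8 36.  K' ⊕ opad = 09 b2 5c.
Inner input = (K'⊕ipad) ∥ m = 63 d8 36 ∥ 3e 39.
Inner hash: sum = 99+216+54+62+57 = 488; mod 256 = 232 → e8.
Outer input = (K'⊕opad) ∥ inner = 09 b2 5c ∥ e8.
Outer hash (tag): sum = 9+178+92+232 = 511; mod 256 = 255 → ff.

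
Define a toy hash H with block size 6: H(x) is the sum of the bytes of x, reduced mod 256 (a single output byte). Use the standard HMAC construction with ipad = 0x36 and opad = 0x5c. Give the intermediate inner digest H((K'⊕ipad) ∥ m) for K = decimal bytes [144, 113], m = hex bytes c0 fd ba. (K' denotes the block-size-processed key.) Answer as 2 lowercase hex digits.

3c

Key decimal bytes [144, 113] = 90 71 is 2 bytes ≤ B = 6; zero-pad to 6 bytes: K' = 90 71 00 00 00 00.
K' ⊕ ipad = a6 47 36 36 36 36.
Inner input = a6 47 36 36 36 36 ∥ c0 fd ba.
Inner hash: sum = 166+71+54+54+54+54+192+253+186 = 1084; mod 256 = 60 → 3c.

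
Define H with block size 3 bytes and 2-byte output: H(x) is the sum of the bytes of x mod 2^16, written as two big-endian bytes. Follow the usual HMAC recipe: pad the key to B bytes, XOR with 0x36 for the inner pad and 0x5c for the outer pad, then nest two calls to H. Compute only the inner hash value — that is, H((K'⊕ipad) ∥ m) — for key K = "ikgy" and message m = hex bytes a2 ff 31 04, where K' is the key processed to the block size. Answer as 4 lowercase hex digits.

Key "ikgy" = 69 6b 67 79 is 4 bytes > B = 3, so hash it first: H(key) = 01 b4, then zero-pad to 3 bytes: K' = 01 b4 00.
K' ⊕ ipad = 37 82 36.
Inner input = 37 82 36 ∥ a2 ff 31 04.
Inner hash: sum = 55+130+54+162+255+49+4 = 709 → 02 c5.

02c5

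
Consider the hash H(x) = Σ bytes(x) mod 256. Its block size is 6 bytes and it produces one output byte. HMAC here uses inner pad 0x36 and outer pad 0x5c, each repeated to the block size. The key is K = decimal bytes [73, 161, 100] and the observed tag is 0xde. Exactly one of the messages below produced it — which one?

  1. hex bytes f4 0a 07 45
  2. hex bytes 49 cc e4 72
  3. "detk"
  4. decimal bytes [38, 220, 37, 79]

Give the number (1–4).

4

Key decimal bytes [73, 161, 100] = 49 a1 64 is 3 bytes ≤ B = 6; zero-pad to 6 bytes: K' = 49 a1 64 00 00 00.
K' ⊕ ipad = 7f 97 52 36 36 36; K' ⊕ opad = 15 fd 38 5c 5c 5c.
m1: inner = H(7f 97 52 36 36 36 f4 0a 07 45) = 54; tag = H(15 fd 38 5c 5c 5c 54) = b2
m2: inner = H(7f 97 52 36 36 36 49 cc e4 72) = 75; tag = H(15 fd 38 5c 5c 5c 75) = d3
m3: inner = H(7f 97 52 36 36 36 64 65 74 6b) = b2; tag = H(15 fd 38 5c 5c 5c b2) = 10
m4: inner = H(7f 97 52 36 36 36 26 dc 25 4f) = 80; tag = H(15 fd 38 5c 5c 5c 80) = de ← matches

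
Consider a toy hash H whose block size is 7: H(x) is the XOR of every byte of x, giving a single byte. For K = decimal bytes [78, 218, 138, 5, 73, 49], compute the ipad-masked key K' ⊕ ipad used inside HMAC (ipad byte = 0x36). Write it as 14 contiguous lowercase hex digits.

Key decimal bytes [78, 218, 138, 5, 73, 49] = 4e da 8a 05 49 31 is 6 bytes ≤ B = 7; zero-pad to 7 bytes: K' = 4e da 8a 05 49 31 00.
XOR each byte with 0x36: 4e⊕36=78, da⊕36=ec, 8a⊕36=bc, 05⊕36=33, 49⊕36=7f, 31⊕36=07, 00⊕36=36.

78ecbc337f0736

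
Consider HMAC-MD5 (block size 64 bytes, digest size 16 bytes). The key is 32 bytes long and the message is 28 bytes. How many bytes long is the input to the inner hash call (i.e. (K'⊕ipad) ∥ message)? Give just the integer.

92

Key is 32 ≤ 64 bytes, zero-padded: |K'| = 64.
Inner input = (K'⊕ipad) ∥ m → 64 + 28 = 92 bytes.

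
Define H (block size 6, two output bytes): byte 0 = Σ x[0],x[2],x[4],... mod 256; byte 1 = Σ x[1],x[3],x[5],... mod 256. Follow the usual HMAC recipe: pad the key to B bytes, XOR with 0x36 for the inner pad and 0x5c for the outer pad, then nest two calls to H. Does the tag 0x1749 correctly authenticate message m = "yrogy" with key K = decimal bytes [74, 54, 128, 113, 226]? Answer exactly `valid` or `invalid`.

Key decimal bytes [74, 54, 128, 113, 226] = 4a 36 80 71 e2 is 5 bytes ≤ B = 6; zero-pad to 6 bytes: K' = 4a 36 80 71 e2 00.
K' ⊕ ipad = 7c 00 b6 47 d4 36; K' ⊕ opad = 16 6a dc 2d be 5c.
Inner hash: even-index sum = 871 mod 256 = 103; odd-index sum = 342 mod 256 = 86 → 67 56.
Outer hash (recomputed tag): even-index sum = 535 mod 256 = 23; odd-index sum = 329 mod 256 = 73 → 17 49.
Recomputed tag = 1749; claimed = 1749 → match.

valid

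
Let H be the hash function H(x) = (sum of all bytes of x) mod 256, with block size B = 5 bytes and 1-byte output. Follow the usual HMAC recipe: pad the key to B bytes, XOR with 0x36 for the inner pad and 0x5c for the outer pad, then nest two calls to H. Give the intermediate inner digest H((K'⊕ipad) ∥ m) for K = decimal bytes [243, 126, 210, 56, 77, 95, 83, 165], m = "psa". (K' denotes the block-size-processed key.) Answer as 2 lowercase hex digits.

45

Key decimal bytes [243, 126, 210, 56, 77, 95, 83, 165] = f3 7e d2 38 4d 5f 53 a5 is 8 bytes > B = 5, so hash it first: H(key) = 1f, then zero-pad to 5 bytes: K' = 1f 00 00 00 00.
K' ⊕ ipad = 29 36 36 36 36.
Inner input = 29 36 36 36 36 ∥ 70 73 61.
Inner hash: sum = 41+54+54+54+54+112+115+97 = 581; mod 256 = 69 → 45.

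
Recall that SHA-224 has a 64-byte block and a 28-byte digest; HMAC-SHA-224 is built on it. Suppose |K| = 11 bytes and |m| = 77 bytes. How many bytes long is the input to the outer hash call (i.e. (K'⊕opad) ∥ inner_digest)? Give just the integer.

92

Key is 11 ≤ 64 bytes, zero-padded: |K'| = 64.
Outer input = (K'⊕opad) ∥ H(inner) → 64 + 28 = 92 bytes.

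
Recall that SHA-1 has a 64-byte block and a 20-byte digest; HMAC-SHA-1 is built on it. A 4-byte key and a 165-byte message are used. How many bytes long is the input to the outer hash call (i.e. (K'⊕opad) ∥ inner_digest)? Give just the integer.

84

Key is 4 ≤ 64 bytes, zero-padded: |K'| = 64.
Outer input = (K'⊕opad) ∥ H(inner) → 64 + 20 = 84 bytes.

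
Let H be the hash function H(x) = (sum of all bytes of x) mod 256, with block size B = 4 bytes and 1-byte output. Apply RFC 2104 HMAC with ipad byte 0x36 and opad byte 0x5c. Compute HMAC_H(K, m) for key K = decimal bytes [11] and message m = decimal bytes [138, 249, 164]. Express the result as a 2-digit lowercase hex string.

71

Key decimal bytes [11] = 0b is 1 byte ≤ B = 4; zero-pad to 4 bytes: K' = 0b 00 00 00.
K' ⊕ ipad = 3d 36 36 36.  K' ⊕ opad = 57 5c 5c 5c.
Inner input = (K'⊕ipad) ∥ m = 3d 36 36 36 ∥ 8a f9 a4.
Inner hash: sum = 61+54+54+54+138+249+164 = 774; mod 256 = 6 → 06.
Outer input = (K'⊕opad) ∥ inner = 57 5c 5c 5c ∥ 06.
Outer hash (tag): sum = 87+92+92+92+6 = 369; mod 256 = 113 → 71.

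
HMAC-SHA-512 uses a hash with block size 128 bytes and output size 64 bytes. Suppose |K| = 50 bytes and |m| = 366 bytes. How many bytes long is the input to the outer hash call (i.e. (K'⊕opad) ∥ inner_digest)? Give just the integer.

Key is 50 ≤ 128 bytes, zero-padded: |K'| = 128.
Outer input = (K'⊕opad) ∥ H(inner) → 128 + 64 = 192 bytes.

192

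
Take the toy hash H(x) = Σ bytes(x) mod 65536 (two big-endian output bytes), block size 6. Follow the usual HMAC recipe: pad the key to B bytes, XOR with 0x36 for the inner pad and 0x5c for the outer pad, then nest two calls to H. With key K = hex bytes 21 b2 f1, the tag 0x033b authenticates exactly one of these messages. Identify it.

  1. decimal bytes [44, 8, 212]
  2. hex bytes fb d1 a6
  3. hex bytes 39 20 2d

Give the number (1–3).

1

Key hex bytes 21 b2 f1 is 3 bytes ≤ B = 6; zero-pad to 6 bytes: K' = 21 b2 f1 00 00 00.
K' ⊕ ipad = 17 84 c7 36 36 36; K' ⊕ opad = 7d ee ad 5c 5c 5c.
m1: inner = H(17 84 c7 36 36 36 2c 08 d4) = 03 0c; tag = H(7d ee ad 5c 5c 5c 03 0c) = 033b ← matches
m2: inner = H(17 84 c7 36 36 36 fb d1 a6) = 04 76; tag = H(7d ee ad 5c 5c 5c 04 76) = 03a6
m3: inner = H(17 84 c7 36 36 36 39 20 2d) = 02 8a; tag = H(7d ee ad 5c 5c 5c 02 8a) = 03b8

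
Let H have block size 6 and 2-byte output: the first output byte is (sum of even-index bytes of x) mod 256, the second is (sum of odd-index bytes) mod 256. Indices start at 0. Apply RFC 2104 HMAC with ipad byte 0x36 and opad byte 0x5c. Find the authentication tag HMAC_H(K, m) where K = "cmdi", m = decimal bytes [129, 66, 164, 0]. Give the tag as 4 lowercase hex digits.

Key "cmdi" = 63 6d 64 69 is 4 bytes ≤ B = 6; zero-pad to 6 bytes: K' = 63 6d 64 69 00 00.
K' ⊕ ipad = 55 5b 52 5f 36 36.  K' ⊕ opad = 3f 31 38 35 5c 5c.
Inner input = (K'⊕ipad) ∥ m = 55 5b 52 5f 36 36 ∥ 81 42 a4 00.
Inner hash: even-index sum = 514 mod 256 = 2; odd-index sum = 306 mod 256 = 50 → 02 32.
Outer input = (K'⊕opad) ∥ inner = 3f 31 38 35 5c 5c ∥ 02 32.
Outer hash (tag): even-index sum = 213 mod 256 = 213; odd-index sum = 244 mod 256 = 244 → d5 f4.

d5f4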